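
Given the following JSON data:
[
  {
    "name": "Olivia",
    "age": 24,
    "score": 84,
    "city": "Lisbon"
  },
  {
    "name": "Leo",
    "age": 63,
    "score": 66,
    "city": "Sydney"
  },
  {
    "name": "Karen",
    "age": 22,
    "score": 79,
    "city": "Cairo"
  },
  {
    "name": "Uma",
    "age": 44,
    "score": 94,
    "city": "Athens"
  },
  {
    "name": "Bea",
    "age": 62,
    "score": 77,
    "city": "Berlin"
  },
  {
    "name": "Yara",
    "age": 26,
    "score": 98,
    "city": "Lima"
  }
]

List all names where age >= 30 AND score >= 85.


Checking both conditions:
  Olivia (age=24, score=84) -> no
  Leo (age=63, score=66) -> no
  Karen (age=22, score=79) -> no
  Uma (age=44, score=94) -> YES
  Bea (age=62, score=77) -> no
  Yara (age=26, score=98) -> no


ANSWER: Uma


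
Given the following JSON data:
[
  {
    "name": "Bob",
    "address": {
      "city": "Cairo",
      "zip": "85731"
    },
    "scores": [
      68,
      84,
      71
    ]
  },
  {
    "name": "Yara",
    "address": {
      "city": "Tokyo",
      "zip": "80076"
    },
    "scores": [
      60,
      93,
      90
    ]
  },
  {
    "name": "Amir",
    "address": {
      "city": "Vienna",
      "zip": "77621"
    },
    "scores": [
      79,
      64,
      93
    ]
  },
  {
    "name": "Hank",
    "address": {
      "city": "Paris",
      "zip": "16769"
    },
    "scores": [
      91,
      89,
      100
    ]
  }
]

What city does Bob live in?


Path: records[0].address.city
Value: Cairo

ANSWER: Cairo


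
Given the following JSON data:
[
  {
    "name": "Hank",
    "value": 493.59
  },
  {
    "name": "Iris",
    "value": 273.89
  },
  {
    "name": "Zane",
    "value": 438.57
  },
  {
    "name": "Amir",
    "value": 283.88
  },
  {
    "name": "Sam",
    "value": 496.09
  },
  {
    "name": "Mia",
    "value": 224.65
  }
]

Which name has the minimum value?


Comparing values:
  Hank: 493.59
  Iris: 273.89
  Zane: 438.57
  Amir: 283.88
  Sam: 496.09
  Mia: 224.65
Minimum: Mia (224.65)

ANSWER: Mia


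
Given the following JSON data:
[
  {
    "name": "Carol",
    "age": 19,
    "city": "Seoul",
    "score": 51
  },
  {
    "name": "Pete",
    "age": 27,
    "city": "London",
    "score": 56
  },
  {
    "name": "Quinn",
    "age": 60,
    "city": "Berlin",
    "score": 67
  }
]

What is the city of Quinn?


Looking up record where name = Quinn
Record index: 2
Field 'city' = Berlin

ANSWER: Berlin


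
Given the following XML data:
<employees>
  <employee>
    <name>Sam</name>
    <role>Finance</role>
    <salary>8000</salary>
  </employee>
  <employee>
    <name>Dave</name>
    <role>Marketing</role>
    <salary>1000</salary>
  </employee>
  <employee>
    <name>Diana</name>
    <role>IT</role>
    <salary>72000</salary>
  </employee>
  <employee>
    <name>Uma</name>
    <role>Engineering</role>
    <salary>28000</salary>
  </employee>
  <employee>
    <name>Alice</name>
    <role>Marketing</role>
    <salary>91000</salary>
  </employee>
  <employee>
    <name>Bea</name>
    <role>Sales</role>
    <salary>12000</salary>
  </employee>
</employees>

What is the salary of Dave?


Searching for <employee> with <name>Dave</name>
Found at position 2
<salary>1000</salary>

ANSWER: 1000


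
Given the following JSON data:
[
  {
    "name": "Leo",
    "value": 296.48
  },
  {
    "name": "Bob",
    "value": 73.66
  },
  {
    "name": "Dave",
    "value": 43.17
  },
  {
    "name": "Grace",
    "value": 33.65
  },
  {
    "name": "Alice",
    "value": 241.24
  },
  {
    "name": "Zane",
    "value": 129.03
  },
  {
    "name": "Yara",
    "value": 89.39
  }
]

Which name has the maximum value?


Comparing values:
  Leo: 296.48
  Bob: 73.66
  Dave: 43.17
  Grace: 33.65
  Alice: 241.24
  Zane: 129.03
  Yara: 89.39
Maximum: Leo (296.48)

ANSWER: Leo


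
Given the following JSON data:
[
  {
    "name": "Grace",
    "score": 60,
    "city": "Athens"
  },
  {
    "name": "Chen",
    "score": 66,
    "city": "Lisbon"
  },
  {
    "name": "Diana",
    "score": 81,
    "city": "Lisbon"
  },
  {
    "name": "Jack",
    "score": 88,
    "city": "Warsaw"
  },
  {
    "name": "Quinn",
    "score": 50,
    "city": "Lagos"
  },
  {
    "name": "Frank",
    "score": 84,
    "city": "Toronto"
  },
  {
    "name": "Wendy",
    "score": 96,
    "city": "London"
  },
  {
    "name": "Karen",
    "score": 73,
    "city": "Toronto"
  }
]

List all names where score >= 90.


Filtering records where score >= 90:
  Grace (score=60) -> no
  Chen (score=66) -> no
  Diana (score=81) -> no
  Jack (score=88) -> no
  Quinn (score=50) -> no
  Frank (score=84) -> no
  Wendy (score=96) -> YES
  Karen (score=73) -> no


ANSWER: Wendy


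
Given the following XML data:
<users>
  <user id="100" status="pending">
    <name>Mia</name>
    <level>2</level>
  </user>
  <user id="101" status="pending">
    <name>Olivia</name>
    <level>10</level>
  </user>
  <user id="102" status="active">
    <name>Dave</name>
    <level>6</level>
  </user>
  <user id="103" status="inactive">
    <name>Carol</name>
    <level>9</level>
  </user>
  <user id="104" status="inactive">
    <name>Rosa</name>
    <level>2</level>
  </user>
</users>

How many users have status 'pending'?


Counting users with status='pending':
  Mia (id=100) -> MATCH
  Olivia (id=101) -> MATCH
Count: 2

ANSWER: 2


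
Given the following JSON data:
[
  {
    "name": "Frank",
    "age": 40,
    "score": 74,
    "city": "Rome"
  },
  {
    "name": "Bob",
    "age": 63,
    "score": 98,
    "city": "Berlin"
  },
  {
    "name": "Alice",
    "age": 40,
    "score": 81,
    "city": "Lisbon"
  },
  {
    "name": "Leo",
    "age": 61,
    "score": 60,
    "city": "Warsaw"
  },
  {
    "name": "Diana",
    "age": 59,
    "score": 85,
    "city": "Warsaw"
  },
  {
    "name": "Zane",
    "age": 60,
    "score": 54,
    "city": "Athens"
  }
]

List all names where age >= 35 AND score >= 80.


Checking both conditions:
  Frank (age=40, score=74) -> no
  Bob (age=63, score=98) -> YES
  Alice (age=40, score=81) -> YES
  Leo (age=61, score=60) -> no
  Diana (age=59, score=85) -> YES
  Zane (age=60, score=54) -> no


ANSWER: Bob, Alice, Diana


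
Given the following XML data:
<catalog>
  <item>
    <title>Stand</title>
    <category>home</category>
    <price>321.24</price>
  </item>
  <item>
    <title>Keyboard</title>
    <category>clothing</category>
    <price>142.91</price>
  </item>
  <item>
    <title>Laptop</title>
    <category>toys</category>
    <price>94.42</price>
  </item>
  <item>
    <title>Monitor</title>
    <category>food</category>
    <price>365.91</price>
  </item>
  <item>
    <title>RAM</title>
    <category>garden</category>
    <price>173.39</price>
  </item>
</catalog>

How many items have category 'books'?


Scanning <item> elements for <category>books</category>:
Count: 0

ANSWER: 0


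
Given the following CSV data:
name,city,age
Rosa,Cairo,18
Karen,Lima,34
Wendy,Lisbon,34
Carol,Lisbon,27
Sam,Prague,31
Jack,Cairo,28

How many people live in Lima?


Scanning city column for 'Lima':
  Row 2: Karen -> MATCH
Total matches: 1

ANSWER: 1


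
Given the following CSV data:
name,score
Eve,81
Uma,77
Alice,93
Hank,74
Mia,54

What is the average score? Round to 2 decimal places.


Scores: 81, 77, 93, 74, 54
Sum = 379
Count = 5
Average = 379 / 5 = 75.80

ANSWER: 75.80


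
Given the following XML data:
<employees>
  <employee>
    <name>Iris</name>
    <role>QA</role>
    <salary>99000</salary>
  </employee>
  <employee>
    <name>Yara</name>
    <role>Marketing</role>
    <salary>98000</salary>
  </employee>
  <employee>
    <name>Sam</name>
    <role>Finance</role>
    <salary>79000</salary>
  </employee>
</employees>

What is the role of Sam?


Searching for <employee> with <name>Sam</name>
Found at position 3
<role>Finance</role>

ANSWER: Finance


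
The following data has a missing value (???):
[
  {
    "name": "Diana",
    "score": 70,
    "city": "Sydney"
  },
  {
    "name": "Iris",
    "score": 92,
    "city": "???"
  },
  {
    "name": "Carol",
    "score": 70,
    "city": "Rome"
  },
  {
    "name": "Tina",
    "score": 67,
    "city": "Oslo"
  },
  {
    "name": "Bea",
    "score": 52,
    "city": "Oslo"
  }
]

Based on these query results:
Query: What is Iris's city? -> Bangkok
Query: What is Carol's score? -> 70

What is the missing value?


The missing value is Iris's city
From query: Iris's city = Bangkok

ANSWER: Bangkok


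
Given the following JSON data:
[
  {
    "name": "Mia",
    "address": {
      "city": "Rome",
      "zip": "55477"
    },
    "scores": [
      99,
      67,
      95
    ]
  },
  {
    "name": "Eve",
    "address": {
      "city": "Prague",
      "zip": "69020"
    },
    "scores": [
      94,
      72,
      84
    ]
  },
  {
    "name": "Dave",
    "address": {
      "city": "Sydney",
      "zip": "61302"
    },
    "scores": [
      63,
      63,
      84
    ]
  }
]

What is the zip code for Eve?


Path: records[1].address.zip
Value: 69020

ANSWER: 69020


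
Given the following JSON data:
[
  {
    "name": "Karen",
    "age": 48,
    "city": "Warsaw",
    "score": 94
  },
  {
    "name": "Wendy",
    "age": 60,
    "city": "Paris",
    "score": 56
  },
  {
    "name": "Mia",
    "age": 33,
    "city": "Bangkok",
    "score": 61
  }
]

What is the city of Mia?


Looking up record where name = Mia
Record index: 2
Field 'city' = Bangkok

ANSWER: Bangkok


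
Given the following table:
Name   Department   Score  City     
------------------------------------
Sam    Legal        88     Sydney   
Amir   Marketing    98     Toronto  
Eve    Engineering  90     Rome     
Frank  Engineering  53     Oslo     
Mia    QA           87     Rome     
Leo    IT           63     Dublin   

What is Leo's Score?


Row 6: Leo
Score = 63

ANSWER: 63


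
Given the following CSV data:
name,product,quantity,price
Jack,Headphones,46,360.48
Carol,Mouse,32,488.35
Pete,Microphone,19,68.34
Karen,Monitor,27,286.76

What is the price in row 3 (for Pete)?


Row 3: Pete
Column 'price' = 68.34

ANSWER: 68.34


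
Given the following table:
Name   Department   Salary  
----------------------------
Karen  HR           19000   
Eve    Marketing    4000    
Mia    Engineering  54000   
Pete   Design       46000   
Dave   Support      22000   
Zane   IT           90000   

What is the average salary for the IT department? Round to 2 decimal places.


IT department members:
  Zane: 90000
Sum = 90000
Count = 1
Average = 90000 / 1 = 90000.00

ANSWER: 90000.00


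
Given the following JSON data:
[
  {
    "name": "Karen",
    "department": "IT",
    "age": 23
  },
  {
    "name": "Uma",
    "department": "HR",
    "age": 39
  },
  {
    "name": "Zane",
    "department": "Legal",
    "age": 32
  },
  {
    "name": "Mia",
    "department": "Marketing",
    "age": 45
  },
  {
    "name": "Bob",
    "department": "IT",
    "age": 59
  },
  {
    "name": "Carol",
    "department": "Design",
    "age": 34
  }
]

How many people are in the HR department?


Scanning records for department = HR
  Record 1: Uma
Count: 1

ANSWER: 1


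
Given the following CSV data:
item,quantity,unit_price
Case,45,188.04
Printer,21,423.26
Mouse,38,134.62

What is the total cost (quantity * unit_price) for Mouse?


Row: Mouse
quantity = 38
unit_price = 134.62
total = 38 * 134.62 = 5115.56

ANSWER: 5115.56


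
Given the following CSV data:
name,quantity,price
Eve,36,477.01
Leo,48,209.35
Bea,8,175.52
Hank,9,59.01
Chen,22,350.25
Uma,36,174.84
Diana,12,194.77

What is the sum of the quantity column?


Values in 'quantity' column:
  Row 1: 36
  Row 2: 48
  Row 3: 8
  Row 4: 9
  Row 5: 22
  Row 6: 36
  Row 7: 12
Sum = 36 + 48 + 8 + 9 + 22 + 36 + 12 = 171

ANSWER: 171


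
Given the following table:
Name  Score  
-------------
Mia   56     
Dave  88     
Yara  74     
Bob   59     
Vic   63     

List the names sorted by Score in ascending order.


Sorting by Score (ascending):
  Mia: 56
  Bob: 59
  Vic: 63
  Yara: 74
  Dave: 88


ANSWER: Mia, Bob, Vic, Yara, Dave


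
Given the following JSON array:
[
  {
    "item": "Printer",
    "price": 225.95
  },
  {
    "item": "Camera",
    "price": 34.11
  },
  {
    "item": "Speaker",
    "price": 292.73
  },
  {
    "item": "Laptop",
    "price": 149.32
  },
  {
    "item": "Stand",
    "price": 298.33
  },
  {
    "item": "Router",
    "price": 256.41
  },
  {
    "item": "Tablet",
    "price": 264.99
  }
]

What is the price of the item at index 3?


Array index 3 -> Laptop
price = 149.32

ANSWER: 149.32


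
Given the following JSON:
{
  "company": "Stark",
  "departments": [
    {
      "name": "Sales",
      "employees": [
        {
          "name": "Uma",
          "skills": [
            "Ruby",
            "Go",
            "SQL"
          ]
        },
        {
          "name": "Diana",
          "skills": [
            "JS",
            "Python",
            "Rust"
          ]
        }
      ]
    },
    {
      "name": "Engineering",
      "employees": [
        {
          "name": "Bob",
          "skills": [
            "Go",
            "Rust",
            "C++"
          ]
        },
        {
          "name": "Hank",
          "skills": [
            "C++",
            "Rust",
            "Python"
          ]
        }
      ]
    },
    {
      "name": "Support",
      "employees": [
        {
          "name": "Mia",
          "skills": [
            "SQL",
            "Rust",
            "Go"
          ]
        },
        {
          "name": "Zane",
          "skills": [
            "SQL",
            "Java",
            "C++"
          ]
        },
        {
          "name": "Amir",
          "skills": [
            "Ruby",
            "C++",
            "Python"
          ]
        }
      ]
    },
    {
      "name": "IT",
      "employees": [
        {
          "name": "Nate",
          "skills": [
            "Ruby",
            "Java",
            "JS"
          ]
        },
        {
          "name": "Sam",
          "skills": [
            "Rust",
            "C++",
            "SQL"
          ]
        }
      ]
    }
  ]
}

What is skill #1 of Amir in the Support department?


Path: departments[2].employees[2].skills[0]
Value: Ruby

ANSWER: Ruby


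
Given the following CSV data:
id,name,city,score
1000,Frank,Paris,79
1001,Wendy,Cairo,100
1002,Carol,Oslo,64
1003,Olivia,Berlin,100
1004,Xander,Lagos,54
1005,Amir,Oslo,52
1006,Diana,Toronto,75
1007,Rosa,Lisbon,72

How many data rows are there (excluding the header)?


Counting rows (excluding header):
Header: id,name,city,score
Data rows: 8

ANSWER: 8


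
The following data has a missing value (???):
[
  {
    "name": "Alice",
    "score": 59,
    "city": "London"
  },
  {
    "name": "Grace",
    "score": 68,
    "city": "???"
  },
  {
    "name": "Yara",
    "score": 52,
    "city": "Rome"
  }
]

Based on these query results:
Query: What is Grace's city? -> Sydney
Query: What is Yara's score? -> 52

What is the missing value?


The missing value is Grace's city
From query: Grace's city = Sydney

ANSWER: Sydney


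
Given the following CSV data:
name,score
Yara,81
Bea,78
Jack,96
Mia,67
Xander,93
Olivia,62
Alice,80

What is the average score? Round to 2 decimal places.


Scores: 81, 78, 96, 67, 93, 62, 80
Sum = 557
Count = 7
Average = 557 / 7 = 79.57

ANSWER: 79.57


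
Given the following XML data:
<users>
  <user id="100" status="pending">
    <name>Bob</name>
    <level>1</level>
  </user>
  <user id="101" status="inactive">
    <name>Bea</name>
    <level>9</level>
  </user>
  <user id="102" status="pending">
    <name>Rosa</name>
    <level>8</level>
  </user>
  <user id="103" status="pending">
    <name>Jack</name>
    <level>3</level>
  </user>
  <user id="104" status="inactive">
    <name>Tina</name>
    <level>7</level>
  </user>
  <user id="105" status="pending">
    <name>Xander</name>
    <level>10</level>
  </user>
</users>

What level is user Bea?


Finding user: Bea
<level>9</level>

ANSWER: 9


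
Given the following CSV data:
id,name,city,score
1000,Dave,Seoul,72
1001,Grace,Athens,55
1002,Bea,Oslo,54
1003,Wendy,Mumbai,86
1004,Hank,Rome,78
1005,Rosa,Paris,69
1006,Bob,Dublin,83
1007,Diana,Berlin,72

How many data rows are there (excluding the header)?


Counting rows (excluding header):
Header: id,name,city,score
Data rows: 8

ANSWER: 8


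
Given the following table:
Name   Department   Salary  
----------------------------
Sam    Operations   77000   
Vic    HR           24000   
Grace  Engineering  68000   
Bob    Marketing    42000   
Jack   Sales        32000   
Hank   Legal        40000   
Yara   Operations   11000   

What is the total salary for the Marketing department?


Marketing department members:
  Bob: 42000
Total = 42000 = 42000

ANSWER: 42000


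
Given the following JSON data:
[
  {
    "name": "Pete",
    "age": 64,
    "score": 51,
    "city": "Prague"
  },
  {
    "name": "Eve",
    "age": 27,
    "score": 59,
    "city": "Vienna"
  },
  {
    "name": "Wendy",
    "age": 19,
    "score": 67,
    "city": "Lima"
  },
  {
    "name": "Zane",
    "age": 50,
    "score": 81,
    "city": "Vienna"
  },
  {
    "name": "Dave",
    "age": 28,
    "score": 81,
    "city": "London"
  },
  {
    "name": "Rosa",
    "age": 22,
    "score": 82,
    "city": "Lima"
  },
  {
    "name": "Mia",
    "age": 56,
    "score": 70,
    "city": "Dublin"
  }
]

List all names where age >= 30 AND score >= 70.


Checking both conditions:
  Pete (age=64, score=51) -> no
  Eve (age=27, score=59) -> no
  Wendy (age=19, score=67) -> no
  Zane (age=50, score=81) -> YES
  Dave (age=28, score=81) -> no
  Rosa (age=22, score=82) -> no
  Mia (age=56, score=70) -> YES


ANSWER: Zane, Mia


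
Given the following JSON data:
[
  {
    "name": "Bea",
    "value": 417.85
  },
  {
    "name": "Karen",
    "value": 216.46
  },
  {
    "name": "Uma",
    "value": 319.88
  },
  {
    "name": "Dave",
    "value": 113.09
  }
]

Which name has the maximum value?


Comparing values:
  Bea: 417.85
  Karen: 216.46
  Uma: 319.88
  Dave: 113.09
Maximum: Bea (417.85)

ANSWER: Bea


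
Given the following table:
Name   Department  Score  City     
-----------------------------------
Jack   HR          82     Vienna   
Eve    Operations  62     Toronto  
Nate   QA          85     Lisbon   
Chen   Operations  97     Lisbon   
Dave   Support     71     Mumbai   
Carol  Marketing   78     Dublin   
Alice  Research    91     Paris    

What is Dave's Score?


Row 5: Dave
Score = 71

ANSWER: 71


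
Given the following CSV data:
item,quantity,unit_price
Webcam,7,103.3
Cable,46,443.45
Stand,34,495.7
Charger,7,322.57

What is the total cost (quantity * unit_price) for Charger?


Row: Charger
quantity = 7
unit_price = 322.57
total = 7 * 322.57 = 2257.99

ANSWER: 2257.99


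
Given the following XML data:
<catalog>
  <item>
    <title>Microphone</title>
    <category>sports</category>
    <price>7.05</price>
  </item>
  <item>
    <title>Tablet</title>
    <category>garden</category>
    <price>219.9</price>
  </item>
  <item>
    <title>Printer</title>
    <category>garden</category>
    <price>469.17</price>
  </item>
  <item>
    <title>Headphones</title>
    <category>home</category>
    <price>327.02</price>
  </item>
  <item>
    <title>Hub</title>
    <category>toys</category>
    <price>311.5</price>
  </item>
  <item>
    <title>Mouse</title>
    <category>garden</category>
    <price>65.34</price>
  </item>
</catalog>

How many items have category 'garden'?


Scanning <item> elements for <category>garden</category>:
  Item 2: Tablet -> MATCH
  Item 3: Printer -> MATCH
  Item 6: Mouse -> MATCH
Count: 3

ANSWER: 3


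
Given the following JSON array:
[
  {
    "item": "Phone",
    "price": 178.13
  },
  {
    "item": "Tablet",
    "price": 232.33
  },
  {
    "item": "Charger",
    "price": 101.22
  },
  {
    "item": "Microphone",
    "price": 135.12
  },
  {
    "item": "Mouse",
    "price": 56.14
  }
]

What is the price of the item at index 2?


Array index 2 -> Charger
price = 101.22

ANSWER: 101.22


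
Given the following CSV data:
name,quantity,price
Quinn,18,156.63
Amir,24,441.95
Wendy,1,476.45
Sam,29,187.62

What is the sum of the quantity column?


Values in 'quantity' column:
  Row 1: 18
  Row 2: 24
  Row 3: 1
  Row 4: 29
Sum = 18 + 24 + 1 + 29 = 72

ANSWER: 72


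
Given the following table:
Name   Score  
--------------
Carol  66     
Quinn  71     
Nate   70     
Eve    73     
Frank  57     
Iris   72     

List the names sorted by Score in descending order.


Sorting by Score (descending):
  Eve: 73
  Iris: 72
  Quinn: 71
  Nate: 70
  Carol: 66
  Frank: 57


ANSWER: Eve, Iris, Quinn, Nate, Carol, Frank


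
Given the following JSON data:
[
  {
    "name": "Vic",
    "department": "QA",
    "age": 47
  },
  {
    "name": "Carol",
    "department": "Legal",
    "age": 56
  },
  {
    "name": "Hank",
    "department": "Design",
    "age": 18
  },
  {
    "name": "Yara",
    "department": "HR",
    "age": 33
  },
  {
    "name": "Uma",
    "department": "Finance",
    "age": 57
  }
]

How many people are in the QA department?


Scanning records for department = QA
  Record 0: Vic
Count: 1

ANSWER: 1


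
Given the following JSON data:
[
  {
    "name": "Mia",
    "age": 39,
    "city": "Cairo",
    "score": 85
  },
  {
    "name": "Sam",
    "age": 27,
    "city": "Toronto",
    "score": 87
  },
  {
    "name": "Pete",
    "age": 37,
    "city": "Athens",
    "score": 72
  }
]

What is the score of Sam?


Looking up record where name = Sam
Record index: 1
Field 'score' = 87

ANSWER: 87


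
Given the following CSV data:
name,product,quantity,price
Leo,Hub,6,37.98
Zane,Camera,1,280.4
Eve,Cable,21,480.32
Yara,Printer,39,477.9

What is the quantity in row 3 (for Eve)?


Row 3: Eve
Column 'quantity' = 21

ANSWER: 21


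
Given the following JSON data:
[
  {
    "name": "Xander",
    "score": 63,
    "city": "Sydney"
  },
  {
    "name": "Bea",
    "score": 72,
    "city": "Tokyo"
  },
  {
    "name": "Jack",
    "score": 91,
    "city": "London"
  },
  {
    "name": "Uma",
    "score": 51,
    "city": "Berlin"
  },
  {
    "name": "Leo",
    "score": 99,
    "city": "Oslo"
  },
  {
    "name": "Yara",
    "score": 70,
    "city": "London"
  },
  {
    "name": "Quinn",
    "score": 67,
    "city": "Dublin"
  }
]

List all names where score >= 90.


Filtering records where score >= 90:
  Xander (score=63) -> no
  Bea (score=72) -> no
  Jack (score=91) -> YES
  Uma (score=51) -> no
  Leo (score=99) -> YES
  Yara (score=70) -> no
  Quinn (score=67) -> no


ANSWER: Jack, Leo


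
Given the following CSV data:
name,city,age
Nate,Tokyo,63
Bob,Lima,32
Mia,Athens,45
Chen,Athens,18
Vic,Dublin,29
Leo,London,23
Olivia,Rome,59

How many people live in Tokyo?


Scanning city column for 'Tokyo':
  Row 1: Nate -> MATCH
Total matches: 1

ANSWER: 1


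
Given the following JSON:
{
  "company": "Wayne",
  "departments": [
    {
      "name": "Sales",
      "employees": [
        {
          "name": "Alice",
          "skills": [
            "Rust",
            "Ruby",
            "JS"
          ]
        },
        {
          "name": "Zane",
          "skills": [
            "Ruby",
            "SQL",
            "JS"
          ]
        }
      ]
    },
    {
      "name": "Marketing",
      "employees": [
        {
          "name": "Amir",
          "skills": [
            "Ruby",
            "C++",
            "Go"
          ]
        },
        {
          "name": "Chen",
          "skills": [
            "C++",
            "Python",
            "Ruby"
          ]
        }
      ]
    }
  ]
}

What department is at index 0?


Path: departments[0].name
Value: Sales

ANSWER: Sales


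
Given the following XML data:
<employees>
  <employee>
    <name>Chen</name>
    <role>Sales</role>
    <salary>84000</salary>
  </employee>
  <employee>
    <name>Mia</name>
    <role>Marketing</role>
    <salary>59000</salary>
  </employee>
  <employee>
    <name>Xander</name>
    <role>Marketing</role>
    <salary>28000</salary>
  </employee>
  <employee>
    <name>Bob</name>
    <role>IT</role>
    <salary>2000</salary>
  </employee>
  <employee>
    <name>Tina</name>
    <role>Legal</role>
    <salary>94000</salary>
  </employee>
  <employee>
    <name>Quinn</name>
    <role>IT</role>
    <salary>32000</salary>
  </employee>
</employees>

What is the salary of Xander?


Searching for <employee> with <name>Xander</name>
Found at position 3
<salary>28000</salary>

ANSWER: 28000


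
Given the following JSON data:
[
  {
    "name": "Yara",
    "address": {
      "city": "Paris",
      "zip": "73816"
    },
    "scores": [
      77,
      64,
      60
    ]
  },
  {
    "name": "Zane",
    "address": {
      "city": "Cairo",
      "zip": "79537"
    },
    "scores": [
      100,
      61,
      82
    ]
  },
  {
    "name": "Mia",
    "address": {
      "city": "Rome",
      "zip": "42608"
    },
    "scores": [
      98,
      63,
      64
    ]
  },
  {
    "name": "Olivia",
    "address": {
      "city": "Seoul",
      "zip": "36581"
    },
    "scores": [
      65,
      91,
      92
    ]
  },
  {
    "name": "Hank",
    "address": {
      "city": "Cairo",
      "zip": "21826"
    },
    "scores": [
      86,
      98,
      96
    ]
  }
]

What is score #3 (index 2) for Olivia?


Path: records[3].scores[2]
Value: 92

ANSWER: 92


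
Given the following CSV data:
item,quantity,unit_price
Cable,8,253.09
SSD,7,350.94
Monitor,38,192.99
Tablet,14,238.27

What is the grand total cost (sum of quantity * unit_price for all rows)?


Computing row totals:
  Cable: 8 * 253.09 = 2024.72
  SSD: 7 * 350.94 = 2456.58
  Monitor: 38 * 192.99 = 7333.62
  Tablet: 14 * 238.27 = 3335.78
Grand total = 2024.72 + 2456.58 + 7333.62 + 3335.78 = 15150.7

ANSWER: 15150.7


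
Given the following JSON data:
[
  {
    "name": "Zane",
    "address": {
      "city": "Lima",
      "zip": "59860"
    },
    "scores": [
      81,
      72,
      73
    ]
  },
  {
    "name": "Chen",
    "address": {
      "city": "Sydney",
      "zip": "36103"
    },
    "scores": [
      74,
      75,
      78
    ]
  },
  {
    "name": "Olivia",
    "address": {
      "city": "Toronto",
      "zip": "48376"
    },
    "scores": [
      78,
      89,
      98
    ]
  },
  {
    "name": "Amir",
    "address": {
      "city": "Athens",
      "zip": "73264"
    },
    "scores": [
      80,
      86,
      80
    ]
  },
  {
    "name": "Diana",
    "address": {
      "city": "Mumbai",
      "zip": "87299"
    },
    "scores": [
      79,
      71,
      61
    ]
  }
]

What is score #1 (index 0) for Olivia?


Path: records[2].scores[0]
Value: 78

ANSWER: 78


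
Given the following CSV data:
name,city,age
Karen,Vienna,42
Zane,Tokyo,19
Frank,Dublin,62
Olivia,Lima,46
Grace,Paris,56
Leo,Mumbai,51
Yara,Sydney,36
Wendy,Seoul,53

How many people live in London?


Scanning city column for 'London':
Total matches: 0

ANSWER: 0


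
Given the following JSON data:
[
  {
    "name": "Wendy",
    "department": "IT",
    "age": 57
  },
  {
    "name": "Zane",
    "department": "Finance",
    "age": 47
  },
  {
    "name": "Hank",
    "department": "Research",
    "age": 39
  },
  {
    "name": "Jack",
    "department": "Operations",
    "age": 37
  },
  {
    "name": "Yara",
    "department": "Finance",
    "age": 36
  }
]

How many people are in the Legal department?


Scanning records for department = Legal
  No matches found
Count: 0

ANSWER: 0


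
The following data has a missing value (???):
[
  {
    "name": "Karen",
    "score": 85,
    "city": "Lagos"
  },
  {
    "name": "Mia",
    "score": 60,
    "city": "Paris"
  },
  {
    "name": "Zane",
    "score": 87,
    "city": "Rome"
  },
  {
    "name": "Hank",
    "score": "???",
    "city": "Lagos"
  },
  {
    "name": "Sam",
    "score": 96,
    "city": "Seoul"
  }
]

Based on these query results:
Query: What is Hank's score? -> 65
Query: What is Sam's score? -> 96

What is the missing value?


The missing value is Hank's score
From query: Hank's score = 65

ANSWER: 65


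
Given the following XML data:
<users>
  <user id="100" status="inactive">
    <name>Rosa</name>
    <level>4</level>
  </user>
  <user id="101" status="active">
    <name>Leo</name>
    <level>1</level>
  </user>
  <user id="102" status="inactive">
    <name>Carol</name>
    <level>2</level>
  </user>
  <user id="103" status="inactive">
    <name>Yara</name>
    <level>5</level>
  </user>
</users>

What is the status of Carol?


Finding user with name = Carol
user id="102" status="inactive"

ANSWER: inactive


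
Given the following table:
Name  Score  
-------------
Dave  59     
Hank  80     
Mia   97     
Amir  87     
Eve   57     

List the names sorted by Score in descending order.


Sorting by Score (descending):
  Mia: 97
  Amir: 87
  Hank: 80
  Dave: 59
  Eve: 57


ANSWER: Mia, Amir, Hank, Dave, Eve


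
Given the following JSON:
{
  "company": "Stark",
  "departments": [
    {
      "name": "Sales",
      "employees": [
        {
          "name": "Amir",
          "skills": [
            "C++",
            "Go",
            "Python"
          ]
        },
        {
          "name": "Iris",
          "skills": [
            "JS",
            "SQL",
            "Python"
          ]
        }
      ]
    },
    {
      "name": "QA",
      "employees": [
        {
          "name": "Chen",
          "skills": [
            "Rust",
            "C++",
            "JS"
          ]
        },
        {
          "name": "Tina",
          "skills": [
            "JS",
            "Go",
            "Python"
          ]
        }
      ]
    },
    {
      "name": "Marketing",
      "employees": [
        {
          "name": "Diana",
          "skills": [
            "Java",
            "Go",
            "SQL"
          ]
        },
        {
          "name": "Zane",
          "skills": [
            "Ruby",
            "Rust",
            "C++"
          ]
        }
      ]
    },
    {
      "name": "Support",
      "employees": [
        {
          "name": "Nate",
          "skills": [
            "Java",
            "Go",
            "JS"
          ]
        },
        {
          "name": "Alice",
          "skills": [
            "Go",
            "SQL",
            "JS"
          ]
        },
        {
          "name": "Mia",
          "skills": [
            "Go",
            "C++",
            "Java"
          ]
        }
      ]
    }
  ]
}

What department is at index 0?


Path: departments[0].name
Value: Sales

ANSWER: Sales


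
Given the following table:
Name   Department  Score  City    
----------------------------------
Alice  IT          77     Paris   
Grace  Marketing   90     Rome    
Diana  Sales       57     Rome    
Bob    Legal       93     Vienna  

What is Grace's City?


Row 2: Grace
City = Rome

ANSWER: Rome


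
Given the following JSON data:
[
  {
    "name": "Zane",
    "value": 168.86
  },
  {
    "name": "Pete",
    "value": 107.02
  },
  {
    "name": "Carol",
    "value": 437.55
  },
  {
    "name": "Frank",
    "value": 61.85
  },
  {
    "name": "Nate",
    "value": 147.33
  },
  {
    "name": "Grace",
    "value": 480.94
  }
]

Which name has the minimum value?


Comparing values:
  Zane: 168.86
  Pete: 107.02
  Carol: 437.55
  Frank: 61.85
  Nate: 147.33
  Grace: 480.94
Minimum: Frank (61.85)

ANSWER: Frank


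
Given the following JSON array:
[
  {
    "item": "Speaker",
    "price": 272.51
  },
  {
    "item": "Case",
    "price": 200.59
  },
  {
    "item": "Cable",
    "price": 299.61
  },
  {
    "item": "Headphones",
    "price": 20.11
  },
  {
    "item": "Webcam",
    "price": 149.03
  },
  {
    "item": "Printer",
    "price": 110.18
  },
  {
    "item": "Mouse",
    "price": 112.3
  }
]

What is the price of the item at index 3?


Array index 3 -> Headphones
price = 20.11

ANSWER: 20.11


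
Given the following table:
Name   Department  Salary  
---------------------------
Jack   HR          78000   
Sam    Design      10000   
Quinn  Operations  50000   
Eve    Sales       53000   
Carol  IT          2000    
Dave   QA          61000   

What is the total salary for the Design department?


Design department members:
  Sam: 10000
Total = 10000 = 10000

ANSWER: 10000


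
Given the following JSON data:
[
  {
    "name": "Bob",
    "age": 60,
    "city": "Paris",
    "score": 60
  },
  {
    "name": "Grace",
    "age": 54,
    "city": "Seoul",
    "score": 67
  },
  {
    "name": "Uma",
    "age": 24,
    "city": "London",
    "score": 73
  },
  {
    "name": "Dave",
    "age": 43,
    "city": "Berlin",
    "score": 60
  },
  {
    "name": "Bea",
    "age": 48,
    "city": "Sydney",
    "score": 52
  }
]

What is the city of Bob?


Looking up record where name = Bob
Record index: 0
Field 'city' = Paris

ANSWER: Paris


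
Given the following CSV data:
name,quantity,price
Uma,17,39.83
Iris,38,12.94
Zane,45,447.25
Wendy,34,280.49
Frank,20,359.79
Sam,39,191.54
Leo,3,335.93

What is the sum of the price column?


Values in 'price' column:
  Row 1: 39.83
  Row 2: 12.94
  Row 3: 447.25
  Row 4: 280.49
  Row 5: 359.79
  Row 6: 191.54
  Row 7: 335.93
Sum = 39.83 + 12.94 + 447.25 + 280.49 + 359.79 + 191.54 + 335.93 = 1667.77

ANSWER: 1667.77


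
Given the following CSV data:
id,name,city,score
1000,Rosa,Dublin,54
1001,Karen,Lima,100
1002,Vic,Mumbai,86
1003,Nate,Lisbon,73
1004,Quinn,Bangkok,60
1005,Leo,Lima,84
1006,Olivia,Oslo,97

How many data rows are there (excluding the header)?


Counting rows (excluding header):
Header: id,name,city,score
Data rows: 7

ANSWER: 7


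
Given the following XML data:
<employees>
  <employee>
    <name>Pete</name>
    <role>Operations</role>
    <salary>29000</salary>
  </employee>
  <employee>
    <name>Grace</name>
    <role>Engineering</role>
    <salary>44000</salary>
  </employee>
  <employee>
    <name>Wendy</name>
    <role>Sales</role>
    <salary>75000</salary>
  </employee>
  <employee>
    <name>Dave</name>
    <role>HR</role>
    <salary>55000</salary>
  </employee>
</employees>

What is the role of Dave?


Searching for <employee> with <name>Dave</name>
Found at position 4
<role>HR</role>

ANSWER: HR


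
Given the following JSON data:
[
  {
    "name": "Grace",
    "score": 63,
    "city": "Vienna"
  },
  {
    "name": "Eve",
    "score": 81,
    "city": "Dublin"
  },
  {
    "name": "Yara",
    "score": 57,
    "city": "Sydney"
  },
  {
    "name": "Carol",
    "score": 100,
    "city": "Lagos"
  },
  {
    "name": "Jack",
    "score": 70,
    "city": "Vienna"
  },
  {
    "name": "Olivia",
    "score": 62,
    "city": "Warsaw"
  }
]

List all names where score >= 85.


Filtering records where score >= 85:
  Grace (score=63) -> no
  Eve (score=81) -> no
  Yara (score=57) -> no
  Carol (score=100) -> YES
  Jack (score=70) -> no
  Olivia (score=62) -> no


ANSWER: Carol


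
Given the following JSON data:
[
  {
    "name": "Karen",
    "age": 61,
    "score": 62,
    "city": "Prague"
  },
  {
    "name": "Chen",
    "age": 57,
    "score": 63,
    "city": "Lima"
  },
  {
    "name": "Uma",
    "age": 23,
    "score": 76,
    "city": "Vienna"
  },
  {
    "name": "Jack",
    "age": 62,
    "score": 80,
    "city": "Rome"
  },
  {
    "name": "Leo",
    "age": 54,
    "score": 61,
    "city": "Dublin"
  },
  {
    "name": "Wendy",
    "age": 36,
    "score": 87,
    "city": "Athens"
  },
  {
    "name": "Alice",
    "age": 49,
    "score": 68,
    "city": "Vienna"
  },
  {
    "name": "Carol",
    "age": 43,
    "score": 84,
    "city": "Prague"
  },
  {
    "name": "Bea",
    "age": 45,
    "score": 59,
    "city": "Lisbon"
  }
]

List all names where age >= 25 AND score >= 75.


Checking both conditions:
  Karen (age=61, score=62) -> no
  Chen (age=57, score=63) -> no
  Uma (age=23, score=76) -> no
  Jack (age=62, score=80) -> YES
  Leo (age=54, score=61) -> no
  Wendy (age=36, score=87) -> YES
  Alice (age=49, score=68) -> no
  Carol (age=43, score=84) -> YES
  Bea (age=45, score=59) -> no


ANSWER: Jack, Wendy, Carol


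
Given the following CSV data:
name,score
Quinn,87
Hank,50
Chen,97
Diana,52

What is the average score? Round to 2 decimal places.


Scores: 87, 50, 97, 52
Sum = 286
Count = 4
Average = 286 / 4 = 71.50

ANSWER: 71.50


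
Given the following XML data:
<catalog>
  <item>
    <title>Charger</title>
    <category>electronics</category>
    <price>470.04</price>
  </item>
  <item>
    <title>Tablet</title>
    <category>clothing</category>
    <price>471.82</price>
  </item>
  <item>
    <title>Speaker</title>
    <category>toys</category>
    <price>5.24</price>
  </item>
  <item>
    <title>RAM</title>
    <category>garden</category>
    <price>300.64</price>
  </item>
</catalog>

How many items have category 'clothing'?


Scanning <item> elements for <category>clothing</category>:
  Item 2: Tablet -> MATCH
Count: 1

ANSWER: 1


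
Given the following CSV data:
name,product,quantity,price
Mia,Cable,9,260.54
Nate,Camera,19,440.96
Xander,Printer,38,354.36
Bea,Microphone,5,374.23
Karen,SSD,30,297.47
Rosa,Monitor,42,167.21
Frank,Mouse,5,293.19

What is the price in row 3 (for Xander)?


Row 3: Xander
Column 'price' = 354.36

ANSWER: 354.36


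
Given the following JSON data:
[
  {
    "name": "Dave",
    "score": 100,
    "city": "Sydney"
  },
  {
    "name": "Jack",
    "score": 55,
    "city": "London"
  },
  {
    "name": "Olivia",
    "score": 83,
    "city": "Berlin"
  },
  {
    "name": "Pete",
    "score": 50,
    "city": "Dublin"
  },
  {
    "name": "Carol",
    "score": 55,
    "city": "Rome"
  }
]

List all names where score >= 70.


Filtering records where score >= 70:
  Dave (score=100) -> YES
  Jack (score=55) -> no
  Olivia (score=83) -> YES
  Pete (score=50) -> no
  Carol (score=55) -> no


ANSWER: Dave, Olivia


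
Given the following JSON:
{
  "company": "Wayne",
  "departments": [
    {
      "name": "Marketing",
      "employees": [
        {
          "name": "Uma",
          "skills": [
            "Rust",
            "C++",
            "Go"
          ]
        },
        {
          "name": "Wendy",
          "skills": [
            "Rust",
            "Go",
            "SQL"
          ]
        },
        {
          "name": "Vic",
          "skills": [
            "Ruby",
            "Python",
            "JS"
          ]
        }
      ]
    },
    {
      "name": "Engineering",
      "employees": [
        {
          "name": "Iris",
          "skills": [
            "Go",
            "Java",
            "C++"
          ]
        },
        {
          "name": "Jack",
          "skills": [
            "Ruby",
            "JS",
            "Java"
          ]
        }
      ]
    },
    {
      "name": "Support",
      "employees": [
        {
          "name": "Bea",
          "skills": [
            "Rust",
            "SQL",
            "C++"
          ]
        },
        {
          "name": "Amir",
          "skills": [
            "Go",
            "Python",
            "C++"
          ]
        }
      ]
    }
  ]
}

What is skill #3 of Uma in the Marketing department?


Path: departments[0].employees[0].skills[2]
Value: Go

ANSWER: Go


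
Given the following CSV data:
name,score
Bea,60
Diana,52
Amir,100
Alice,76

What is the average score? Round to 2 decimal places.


Scores: 60, 52, 100, 76
Sum = 288
Count = 4
Average = 288 / 4 = 72.00

ANSWER: 72.00


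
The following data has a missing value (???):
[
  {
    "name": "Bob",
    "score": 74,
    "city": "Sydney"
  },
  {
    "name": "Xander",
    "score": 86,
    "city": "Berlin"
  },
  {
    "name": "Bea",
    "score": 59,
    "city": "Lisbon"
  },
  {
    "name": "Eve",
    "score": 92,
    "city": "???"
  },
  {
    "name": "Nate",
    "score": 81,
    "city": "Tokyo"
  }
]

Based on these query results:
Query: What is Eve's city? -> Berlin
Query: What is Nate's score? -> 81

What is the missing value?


The missing value is Eve's city
From query: Eve's city = Berlin

ANSWER: Berlin


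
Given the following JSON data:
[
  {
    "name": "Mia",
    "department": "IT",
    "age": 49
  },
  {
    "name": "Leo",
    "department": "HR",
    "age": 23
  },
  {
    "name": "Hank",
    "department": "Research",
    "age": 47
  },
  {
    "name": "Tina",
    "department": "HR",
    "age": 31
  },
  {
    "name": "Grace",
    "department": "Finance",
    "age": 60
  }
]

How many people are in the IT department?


Scanning records for department = IT
  Record 0: Mia
Count: 1

ANSWER: 1
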